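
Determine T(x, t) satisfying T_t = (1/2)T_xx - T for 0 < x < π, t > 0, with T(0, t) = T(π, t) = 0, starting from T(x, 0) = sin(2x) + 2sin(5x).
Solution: Substitute T = exp(-t)u, i.e. u = exp(t)T.
By the product rule, T_t = exp(-t)(u_t - u), T_xx = exp(-t)u_xx.
Substituting into the PDE and dividing by exp(-t): u_t - u = (1/2)u_xx - u.
The lower-order terms cancel, leaving the standard heat equation u_t = (1/2)u_xx.
Initial data for u: u(x,0) = T(x,0) = sin(2x) + 2sin(5x). The boundary conditions carry over: u(0,t) = u(π,t) = 0.
Solve for u:
  Using separation of variables u = X(x)G(t):
  Eigenfunctions: sin(nx), n = 1, 2, 3, ...
  General solution: u(x, t) = Σ c_n sin(nx) exp(-n² t/2)
  Matching u(x,0) = sin(2x) + 2sin(5x) term by term: c_2=1, c_5=2.
Hence u(x,t) = exp(-2t)sin(2x) + 2exp(-25t/2)sin(5x).
Transform back: T(x,t) = exp(-t)u(x,t).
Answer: T(x, t) = exp(-3t)sin(2x) + 2exp(-27t/2)sin(5x)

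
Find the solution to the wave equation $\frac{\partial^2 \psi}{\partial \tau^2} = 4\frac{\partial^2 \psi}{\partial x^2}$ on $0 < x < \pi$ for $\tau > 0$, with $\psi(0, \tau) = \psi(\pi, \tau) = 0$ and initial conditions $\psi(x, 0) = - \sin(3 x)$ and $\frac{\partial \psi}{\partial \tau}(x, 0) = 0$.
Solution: Using separation of variables $\psi = X(x)T(\tau)$:
Eigenfunctions: $\sin(nx)$, $n = 1, 2, 3, \ldots$
General solution: $\psi(x, \tau) = \sum [A_n \cos(2n \tau) + B_n \sin(2n \tau)] \sin(nx)$
From $\psi(x,0) = - \sin(3 x)$: $A_3=-1$. From $\psi_{\tau}(x,0) = 0$: all $B_n = 0$.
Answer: $\psi(x, \tau) = - \sin(3 x) \cos(6 \tau)$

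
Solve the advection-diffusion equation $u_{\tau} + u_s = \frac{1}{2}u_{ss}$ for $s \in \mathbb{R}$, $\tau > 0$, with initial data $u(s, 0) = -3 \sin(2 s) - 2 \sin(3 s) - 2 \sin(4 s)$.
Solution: Moving frame: $\eta = s - \tau$, $\sigma = \tau$, $u = w(\eta,\sigma)$, so $u_{\tau} = w_{\sigma} - w_{\eta}$ and $u_{ss} = w_{\eta\eta}$.
Hence $u_{\tau} + u_s = w_{\sigma}$ and the PDE becomes the heat equation $w_{\sigma} = \frac{1}{2}w_{\eta\eta}$ on $\eta \in \mathbb{R}$.
Initial data: $w(\eta,0) = u(\eta,0) = -3 \sin(2 \eta) - 2 \sin(3 \eta) - 2 \sin(4 \eta)$. Each mode $\sin(n\eta)$ decays as $e^{-n^2\sigma/2}$ on $\mathbb{R}$, so $w(\eta,\sigma) = \sum c_n e^{-n^2\sigma/2} \sin(n\eta)$ with $c_2=-3, c_3=-2, c_4=-2$: $w(\eta,\sigma) = -3 e^{-2 \sigma} \sin(2 \eta) - 2 e^{-8 \sigma} \sin(4 \eta) - 2 e^{-9 \sigma/2} \sin(3 \eta)$.
Substituting back: $u(s,\tau) = w(s - \tau, \tau)$.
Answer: $u(s, \tau) = 3 e^{-2 \tau} \sin(2 \tau - 2 s) + 2 e^{-8 \tau} \sin(4 \tau - 4 s) + 2 e^{-9 \tau/2} \sin(3 \tau - 3 s)$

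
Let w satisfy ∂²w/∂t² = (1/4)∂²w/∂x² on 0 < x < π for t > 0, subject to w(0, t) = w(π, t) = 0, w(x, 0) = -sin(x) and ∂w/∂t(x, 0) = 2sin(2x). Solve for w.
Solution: Using separation of variables w = X(x)T(t):
Eigenfunctions: sin(nx), n = 1, 2, 3, ...
General solution: w(x, t) = Σ [A_n cos(n t/2) + B_n sin(n t/2)] sin(nx)
From w(x,0) = -sin(x): A_1=-1. From w_t(x,0) = 2sin(2x), using w_t(x,0) = Σ ω_n B_n sin(nx) with ω_n = n/2: B_2 = 2/1 = 2.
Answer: w(x, t) = 2sin(t)sin(2x) - sin(x)cos(t/2)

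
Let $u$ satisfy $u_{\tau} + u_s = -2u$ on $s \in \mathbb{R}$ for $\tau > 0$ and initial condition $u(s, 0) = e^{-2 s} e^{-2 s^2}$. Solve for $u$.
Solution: Substitute $u = e^{-2s}w$, i.e. $w = e^{2s}u$.
By the product rule, $u_s = e^{-2s}(w_s - 2w)$, $u_{\tau} = e^{-2s}w_{\tau}$.
Substituting into the PDE and dividing by $e^{-2s}$: $w_{\tau} + (w_s - 2w) = -2w$.
The lower-order terms cancel, leaving the standard advection equation $w_{\tau} + w_s = 0$.
Initial data for $w$: $w(s,0) = e^{2s}u(s,0) = e^{-2 s^2}$.
Solve for $w$:
  By method of characteristics (waves move right with speed 1):
  Along characteristics $s - \tau =$ const, $w$ is constant, so $w(s,\tau) = f(s - \tau)$ with $f = w( \cdot , 0)$.
Hence $w(s,\tau) = e^{-2 (s - \tau)^2}$.
Transform back: $u(s,\tau) = e^{-2s}w(s,\tau)$.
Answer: $u(s, \tau) = e^{-2 s} e^{-2 (-\tau + s)^2}$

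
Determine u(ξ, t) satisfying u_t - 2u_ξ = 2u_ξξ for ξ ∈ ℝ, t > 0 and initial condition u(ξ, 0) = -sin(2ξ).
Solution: Moving frame: η = ξ + 2t, σ = t, u = w(η,σ), so u_t = w_σ + 2w_η and u_ξξ = w_ηη.
Hence u_t - 2u_ξ = w_σ and the PDE becomes the heat equation w_σ = 2w_ηη on η ∈ ℝ.
Initial data: w(η,0) = u(η,0) = -sin(2η). Each mode sin(nη) decays as exp(-2n²σ) on ℝ, so w(η,σ) = Σ c_n exp(-2n²σ) sin(nη) with c_2=-1: w(η,σ) = -exp(-8σ)sin(2η).
Substituting back: u(ξ,t) = w(ξ + 2t, t).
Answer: u(ξ, t) = -exp(-8t)sin(4t + 2ξ)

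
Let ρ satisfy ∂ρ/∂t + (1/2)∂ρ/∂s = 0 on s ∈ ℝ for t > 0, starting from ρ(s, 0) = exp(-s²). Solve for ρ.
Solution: By method of characteristics (waves move right with speed 1/2):
Along characteristics s - (1/2)t = const, ρ is constant, so ρ(s,t) = f(s - (1/2)t) with f = ρ(·, 0).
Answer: ρ(s, t) = exp(-(s - t/2)²)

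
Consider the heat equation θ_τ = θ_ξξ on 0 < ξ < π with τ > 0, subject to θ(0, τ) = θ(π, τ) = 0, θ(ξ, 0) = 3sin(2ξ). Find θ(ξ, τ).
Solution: Using separation of variables θ = X(ξ)G(τ):
Eigenfunctions: sin(nξ), n = 1, 2, 3, ...
General solution: θ(ξ, τ) = Σ c_n sin(nξ) exp(-n² τ)
Matching θ(ξ,0) = 3sin(2ξ) term by term: c_2=3.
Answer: θ(ξ, τ) = 3exp(-4τ)sin(2ξ)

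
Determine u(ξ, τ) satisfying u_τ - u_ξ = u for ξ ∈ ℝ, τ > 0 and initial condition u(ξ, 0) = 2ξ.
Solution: Substitute u = exp(τ)w.
Then u_τ = exp(τ)(w_τ + w), u_ξ = exp(τ)w_ξ; substituting and dividing by exp(τ), the lower-order terms cancel: w_τ - w_ξ = 0 (standard advection equation).
Data for w: w(ξ,0) = u(ξ,0) = 2ξ.
By characteristics (dξ/dτ = -1), w(ξ,τ) = f(ξ + τ) with f = w(·, 0).
So w(ξ,τ) = 2ξ + 2τ, and u(ξ,τ) = exp(τ)w(ξ,τ).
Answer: u(ξ, τ) = 2ξexp(τ) + 2τexp(τ)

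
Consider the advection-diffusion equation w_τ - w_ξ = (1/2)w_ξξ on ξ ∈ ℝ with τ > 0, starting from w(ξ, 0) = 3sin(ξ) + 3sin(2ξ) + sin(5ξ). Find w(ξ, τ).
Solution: Change to a moving frame: let η = ξ + τ, σ = τ and write w(ξ,τ) = u(η,σ).
By the chain rule w_τ = u_σ + u_η, w_ξ = u_η, w_ξξ = u_ηη.
Then w_τ - w_ξ = u_σ: the advection term cancels and the PDE becomes the heat equation u_σ = (1/2)u_ηη on η ∈ ℝ.
Initial data: u(η,0) = w(η,0) = 3sin(η) + 3sin(2η) + sin(5η).
On η ∈ ℝ each mode satisfies (sin(nη))″ = -n² sin(nη), so exp(-n²σ/2) sin(nη) solves the heat equation; by superposition u(η,σ) = Σ c_n exp(-n²σ/2) sin(nη).
Reading off the coefficients: c_1=3, c_2=3, c_5=1, so u(η,σ) = 3exp(-2σ)sin(2η) + 3exp(-σ/2)sin(η) + exp(-25σ/2)sin(5η).
Substituting back η = ξ + τ, σ = τ: w(ξ,τ) = u(ξ + τ, τ).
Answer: w(ξ, τ) = 3exp(-2τ)sin(2ξ + 2τ) + 3exp(-τ/2)sin(ξ + τ) + exp(-25τ/2)sin(5ξ + 5τ)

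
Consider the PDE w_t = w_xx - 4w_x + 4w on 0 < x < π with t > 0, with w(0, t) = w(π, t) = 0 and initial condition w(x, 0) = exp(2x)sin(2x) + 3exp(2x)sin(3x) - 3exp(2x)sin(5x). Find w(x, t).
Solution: Substitute w = exp(2x)u, i.e. u = exp(-2x)w.
By the product rule, w_x = exp(2x)(u_x + 2u), w_xx = exp(2x)(u_xx + 4u_x + 4u), w_t = exp(2x)u_t.
Substituting into the PDE and dividing by exp(2x): u_t = (u_xx + 4u_x + 4u) - 4(u_x + 2u) + 4u.
The lower-order terms cancel, leaving the standard heat equation u_t = u_xx.
Initial data for u: u(x,0) = exp(-2x)w(x,0) = sin(2x) + 3sin(3x) - 3sin(5x). The boundary conditions carry over: u(0,t) = u(π,t) = 0.
Solve for u:
  Using separation of variables u = X(x)T(t):
  Eigenfunctions: sin(nx), n = 1, 2, 3, ...
  General solution: u(x, t) = Σ c_n sin(nx) exp(-n² t)
  Matching u(x,0) = sin(2x) + 3sin(3x) - 3sin(5x) term by term: c_2=1, c_3=3, c_5=-3.
Hence u(x,t) = exp(-4t)sin(2x) + 3exp(-9t)sin(3x) - 3exp(-25t)sin(5x).
Transform back: w(x,t) = exp(2x)u(x,t).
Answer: w(x, t) = exp(-4t)exp(2x)sin(2x) + 3exp(-9t)exp(2x)sin(3x) - 3exp(-25t)exp(2x)sin(5x)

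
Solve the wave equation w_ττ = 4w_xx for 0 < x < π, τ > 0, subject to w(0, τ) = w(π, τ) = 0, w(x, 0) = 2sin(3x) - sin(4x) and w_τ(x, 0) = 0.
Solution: Using separation of variables w = X(x)T(τ):
Eigenfunctions: sin(nx), n = 1, 2, 3, ...
General solution: w(x, τ) = Σ [A_n cos(2n τ) + B_n sin(2n τ)] sin(nx)
From w(x,0) = 2sin(3x) - sin(4x): A_3=2, A_4=-1. From w_τ(x,0) = 0: all B_n = 0.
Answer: w(x, τ) = 2sin(3x)cos(6τ) - sin(4x)cos(8τ)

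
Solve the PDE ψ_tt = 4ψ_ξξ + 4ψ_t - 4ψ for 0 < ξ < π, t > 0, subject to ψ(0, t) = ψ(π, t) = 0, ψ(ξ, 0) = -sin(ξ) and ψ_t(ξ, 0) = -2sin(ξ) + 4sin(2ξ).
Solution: Substitute ψ = exp(2t)u, i.e. u = exp(-2t)ψ.
By the product rule, ψ_t = exp(2t)(u_t + 2u), ψ_tt = exp(2t)(u_tt + 4u_t + 4u), ψ_ξξ = exp(2t)u_ξξ.
Substituting into the PDE and dividing by exp(2t): u_tt + 4u_t + 4u = 4u_ξξ + 4(u_t + 2u) - 4u.
The lower-order terms cancel, leaving the standard wave equation u_tt = 4u_ξξ.
Initial data for u: u(ξ,0) = ψ(ξ,0) = -sin(ξ); u_t(ξ,0) = ψ_t(ξ,0) - 2ψ(ξ,0) = 4sin(2ξ). The boundary conditions carry over: u(0,t) = u(π,t) = 0.
Solve for u:
  Using separation of variables u = X(ξ)T(t):
  Eigenfunctions: sin(nξ), n = 1, 2, 3, ...
  General solution: u(ξ, t) = Σ [A_n cos(2n t) + B_n sin(2n t)] sin(nξ)
  From u(ξ,0) = -sin(ξ): A_1=-1. From u_t(ξ,0) = 4sin(2ξ), using u_t(ξ,0) = Σ ω_n B_n sin(nξ) with ω_n = 2n: B_2 = 4/4 = 1.
Hence u(ξ,t) = sin(4t)sin(2ξ) - sin(ξ)cos(2t).
Transform back: ψ(ξ,t) = exp(2t)u(ξ,t).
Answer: ψ(ξ, t) = exp(2t)sin(4t)sin(2ξ) - exp(2t)sin(ξ)cos(2t)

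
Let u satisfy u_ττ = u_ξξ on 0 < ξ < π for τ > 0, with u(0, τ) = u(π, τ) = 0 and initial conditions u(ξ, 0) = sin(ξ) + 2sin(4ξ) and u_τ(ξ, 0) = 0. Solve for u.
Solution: Using separation of variables u = X(ξ)T(τ):
Eigenfunctions: sin(nξ), n = 1, 2, 3, ...
General solution: u(ξ, τ) = Σ [A_n cos(n τ) + B_n sin(n τ)] sin(nξ)
From u(ξ,0) = sin(ξ) + 2sin(4ξ): A_1=1, A_4=2. From u_τ(ξ,0) = 0: all B_n = 0.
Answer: u(ξ, τ) = sin(ξ)cos(τ) + 2sin(4ξ)cos(4τ)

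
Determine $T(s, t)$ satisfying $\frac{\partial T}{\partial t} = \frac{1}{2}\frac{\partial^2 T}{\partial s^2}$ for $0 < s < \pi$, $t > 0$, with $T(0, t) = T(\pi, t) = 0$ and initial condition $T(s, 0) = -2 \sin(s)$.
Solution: Using separation of variables $T = X(s)G(t)$:
Eigenfunctions: $\sin(ns)$, $n = 1, 2, 3, \ldots$
General solution: $T(s, t) = \sum c_n \sin(ns) e^{-n^2 t/2}$
Matching $T(s,0) = -2 \sin(s)$ term by term: $c_1=-2$.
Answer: $T(s, t) = -2 e^{-t/2} \sin(s)$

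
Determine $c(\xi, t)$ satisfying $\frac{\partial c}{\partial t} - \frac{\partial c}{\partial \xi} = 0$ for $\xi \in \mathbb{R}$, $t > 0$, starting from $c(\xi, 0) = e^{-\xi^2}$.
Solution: By method of characteristics (waves move left with speed 1):
Along characteristics $\xi + t =$ const, $c$ is constant, so $c(\xi,t) = f(\xi + t)$ with $f = c( \cdot , 0)$.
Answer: $c(\xi, t) = e^{-(\xi + t)^2}$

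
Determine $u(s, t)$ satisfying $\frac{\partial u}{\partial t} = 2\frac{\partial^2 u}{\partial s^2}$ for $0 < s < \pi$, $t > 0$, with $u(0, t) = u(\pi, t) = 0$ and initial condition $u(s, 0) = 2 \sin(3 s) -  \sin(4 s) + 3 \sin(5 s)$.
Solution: Using separation of variables $u = X(s)T(t)$:
Eigenfunctions: $\sin(ns)$, $n = 1, 2, 3, \ldots$
General solution: $u(s, t) = \sum c_n \sin(ns) e^{-2n^2 t}$
Matching $u(s,0) = 2 \sin(3 s) - \sin(4 s) + 3 \sin(5 s)$ term by term: $c_3=2, c_4=-1, c_5=3$.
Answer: $u(s, t) = 2 e^{-18 t} \sin(3 s) -  e^{-32 t} \sin(4 s) + 3 e^{-50 t} \sin(5 s)$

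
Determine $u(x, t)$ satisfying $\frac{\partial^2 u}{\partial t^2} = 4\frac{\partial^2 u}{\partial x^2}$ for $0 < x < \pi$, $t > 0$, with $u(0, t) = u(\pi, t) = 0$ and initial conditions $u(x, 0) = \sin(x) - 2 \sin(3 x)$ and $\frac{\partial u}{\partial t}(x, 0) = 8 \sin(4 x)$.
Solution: Separating variables: $u = \sum [A_n \cos(\omega_n t) + B_n \sin(\omega_n t)] \sin(nx)$, $\omega_n = 2n$. From ICs ($B_n$ = velocity coefficient / $\omega_n$): $A_1=1, A_3=-2, B_4=1$.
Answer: $u(x, t) = \sin(8 t) \sin(4 x) + \sin(x) \cos(2 t) - 2 \sin(3 x) \cos(6 t)$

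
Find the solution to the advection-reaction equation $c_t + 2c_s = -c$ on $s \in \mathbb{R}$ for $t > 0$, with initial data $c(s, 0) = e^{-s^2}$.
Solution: Substitute $c = e^{-t}u$.
Then $c_t = e^{-t}(u_t - u)$, $c_s = e^{-t}u_s$; substituting and dividing by $e^{-t}$, the lower-order terms cancel: $u_t + 2u_s = 0$ (standard advection equation).
Data for $u$: $u(s,0) = c(s,0) = e^{-s^2}$.
By characteristics ($ds/dt = 2$), $u(s,t) = f(s - 2t)$ with $f = u( \cdot , 0)$.
So $u(s,t) = e^{-(s - 2 t)^2}$, and $c(s,t) = e^{-t}u(s,t)$.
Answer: $c(s, t) = e^{-t} e^{-(s - 2 t)^2}$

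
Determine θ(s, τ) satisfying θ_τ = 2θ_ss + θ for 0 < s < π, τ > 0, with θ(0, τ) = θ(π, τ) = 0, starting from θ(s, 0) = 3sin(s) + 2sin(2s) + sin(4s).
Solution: Substitute θ = exp(τ)u.
Then θ_τ = exp(τ)(u_τ + u), θ_ss = exp(τ)u_ss; substituting and dividing by exp(τ), the lower-order terms cancel: u_τ = 2u_ss (standard heat equation).
Data for u: u(s,0) = θ(s,0) = 3sin(s) + 2sin(2s) + sin(4s). The boundary conditions carry over: u(0,τ) = u(π,τ) = 0.
Separating variables: u = Σ c_n exp(-2n²τ) sin(ns). From u(s,0) = 3sin(s) + 2sin(2s) + sin(4s): c_1=3, c_2=2, c_4=1.
So u(s,τ) = 3exp(-2τ)sin(s) + 2exp(-8τ)sin(2s) + exp(-32τ)sin(4s), and θ(s,τ) = exp(τ)u(s,τ).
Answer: θ(s, τ) = 3exp(-τ)sin(s) + 2exp(-7τ)sin(2s) + exp(-31τ)sin(4s)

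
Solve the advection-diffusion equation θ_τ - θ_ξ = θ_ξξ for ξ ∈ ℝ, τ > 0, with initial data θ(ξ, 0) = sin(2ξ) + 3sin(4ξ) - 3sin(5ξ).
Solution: Moving frame: η = ξ + τ, σ = τ, θ = u(η,σ), so θ_τ = u_σ + u_η and θ_ξξ = u_ηη.
Hence θ_τ - θ_ξ = u_σ and the PDE becomes the heat equation u_σ = u_ηη on η ∈ ℝ.
Initial data: u(η,0) = θ(η,0) = sin(2η) + 3sin(4η) - 3sin(5η). Each mode sin(nη) decays as exp(-n²σ) on ℝ, so u(η,σ) = Σ c_n exp(-n²σ) sin(nη) with c_2=1, c_4=3, c_5=-3: u(η,σ) = exp(-4σ)sin(2η) + 3exp(-16σ)sin(4η) - 3exp(-25σ)sin(5η).
Substituting back: θ(ξ,τ) = u(ξ + τ, τ).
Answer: θ(ξ, τ) = exp(-4τ)sin(2ξ + 2τ) + 3exp(-16τ)sin(4ξ + 4τ) - 3exp(-25τ)sin(5ξ + 5τ)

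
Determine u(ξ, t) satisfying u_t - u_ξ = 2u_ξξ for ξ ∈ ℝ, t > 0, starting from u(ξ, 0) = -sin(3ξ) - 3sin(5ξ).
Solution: Moving frame: η = ξ + t, σ = t, u = w(η,σ), so u_t = w_σ + w_η and u_ξξ = w_ηη.
Hence u_t - u_ξ = w_σ and the PDE becomes the heat equation w_σ = 2w_ηη on η ∈ ℝ.
Initial data: w(η,0) = u(η,0) = -sin(3η) - 3sin(5η). Each mode sin(nη) decays as exp(-2n²σ) on ℝ, so w(η,σ) = Σ c_n exp(-2n²σ) sin(nη) with c_3=-1, c_5=-3: w(η,σ) = -exp(-18σ)sin(3η) - 3exp(-50σ)sin(5η).
Substituting back: u(ξ,t) = w(ξ + t, t).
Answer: u(ξ, t) = -exp(-18t)sin(3t + 3ξ) - 3exp(-50t)sin(5t + 5ξ)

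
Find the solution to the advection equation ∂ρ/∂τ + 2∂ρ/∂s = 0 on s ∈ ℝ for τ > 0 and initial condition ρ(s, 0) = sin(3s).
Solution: By characteristics (ds/dτ = 2), ρ(s,τ) = f(s - 2τ) with f = ρ(·, 0).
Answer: ρ(s, τ) = sin(3s - 6τ)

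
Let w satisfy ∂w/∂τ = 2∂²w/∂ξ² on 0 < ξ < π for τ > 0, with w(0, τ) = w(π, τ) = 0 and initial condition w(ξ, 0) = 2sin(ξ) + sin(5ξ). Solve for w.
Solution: Using separation of variables w = X(ξ)T(τ):
Eigenfunctions: sin(nξ), n = 1, 2, 3, ...
General solution: w(ξ, τ) = Σ c_n sin(nξ) exp(-2n² τ)
Matching w(ξ,0) = 2sin(ξ) + sin(5ξ) term by term: c_1=2, c_5=1.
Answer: w(ξ, τ) = 2exp(-2τ)sin(ξ) + exp(-50τ)sin(5ξ)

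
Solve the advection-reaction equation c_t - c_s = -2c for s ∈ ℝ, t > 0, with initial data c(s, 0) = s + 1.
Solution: Substitute c = exp(-2t)u.
Then c_t = exp(-2t)(u_t - 2u), c_s = exp(-2t)u_s; substituting and dividing by exp(-2t), the lower-order terms cancel: u_t - u_s = 0 (standard advection equation).
Data for u: u(s,0) = c(s,0) = s + 1.
By characteristics (ds/dt = -1), u(s,t) = f(s + t) with f = u(·, 0).
So u(s,t) = s + t + 1, and c(s,t) = exp(-2t)u(s,t).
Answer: c(s, t) = sexp(-2t) + texp(-2t) + exp(-2t)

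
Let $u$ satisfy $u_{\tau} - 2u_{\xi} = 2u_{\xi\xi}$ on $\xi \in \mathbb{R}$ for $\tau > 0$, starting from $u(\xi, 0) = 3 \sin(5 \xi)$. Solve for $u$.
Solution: Moving frame: $\eta = \xi + 2\tau$, $\sigma = \tau$, $u = w(\eta,\sigma)$, so $u_{\tau} = w_{\sigma} + 2w_{\eta}$ and $u_{\xi\xi} = w_{\eta\eta}$.
Hence $u_{\tau} - 2u_{\xi} = w_{\sigma}$ and the PDE becomes the heat equation $w_{\sigma} = 2w_{\eta\eta}$ on $\eta \in \mathbb{R}$.
Initial data: $w(\eta,0) = u(\eta,0) = 3 \sin(5 \eta)$. Each mode $\sin(n\eta)$ decays as $e^{-2n^2\sigma}$ on $\mathbb{R}$, so $w(\eta,\sigma) = \sum c_n e^{-2n^2\sigma} \sin(n\eta)$ with $c_5=3$: $w(\eta,\sigma) = 3 e^{-50 \sigma} \sin(5 \eta)$.
Substituting back: $u(\xi,\tau) = w(\xi + 2\tau, \tau)$.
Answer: $u(\xi, \tau) = 3 e^{-50 \tau} \sin(10 \tau + 5 \xi)$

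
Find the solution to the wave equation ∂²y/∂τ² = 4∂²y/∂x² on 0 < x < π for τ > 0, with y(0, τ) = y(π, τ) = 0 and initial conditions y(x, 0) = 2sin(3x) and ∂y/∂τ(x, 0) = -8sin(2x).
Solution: Separating variables: y = Σ [A_n cos(ω_n τ) + B_n sin(ω_n τ)] sin(nx), ω_n = 2n. From ICs (B_n = velocity coefficient / ω_n): A_3=2, B_2=-2.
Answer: y(x, τ) = -2sin(2x)sin(4τ) + 2sin(3x)cos(6τ)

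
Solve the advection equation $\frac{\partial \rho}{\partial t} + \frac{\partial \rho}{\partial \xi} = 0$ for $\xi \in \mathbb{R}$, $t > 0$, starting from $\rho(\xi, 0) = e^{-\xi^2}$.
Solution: By method of characteristics (waves move right with speed 1):
Along characteristics $\xi - t =$ const, $\rho$ is constant, so $\rho(\xi,t) = f(\xi - t)$ with $f = \rho( \cdot , 0)$.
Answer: $\rho(\xi, t) = e^{-(\xi - t)^2}$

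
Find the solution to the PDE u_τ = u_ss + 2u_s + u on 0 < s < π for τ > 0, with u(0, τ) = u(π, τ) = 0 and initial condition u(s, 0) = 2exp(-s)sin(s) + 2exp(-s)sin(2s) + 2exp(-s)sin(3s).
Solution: Substitute u = exp(-s)w.
Then u_s = exp(-s)(w_s - w), u_ss = exp(-s)(w_ss - 2w_s + w), u_τ = exp(-s)w_τ; substituting and dividing by exp(-s), the lower-order terms cancel: w_τ = w_ss (standard heat equation).
Data for w: w(s,0) = exp(s)u(s,0) = 2sin(s) + 2sin(2s) + 2sin(3s). The boundary conditions carry over: w(0,τ) = w(π,τ) = 0.
Separating variables: w = Σ c_n exp(-n²τ) sin(ns). From w(s,0) = 2sin(s) + 2sin(2s) + 2sin(3s): c_1=2, c_2=2, c_3=2.
So w(s,τ) = 2exp(-τ)sin(s) + 2exp(-4τ)sin(2s) + 2exp(-9τ)sin(3s), and u(s,τ) = exp(-s)w(s,τ).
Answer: u(s, τ) = 2exp(-s)exp(-τ)sin(s) + 2exp(-s)exp(-4τ)sin(2s) + 2exp(-s)exp(-9τ)sin(3s)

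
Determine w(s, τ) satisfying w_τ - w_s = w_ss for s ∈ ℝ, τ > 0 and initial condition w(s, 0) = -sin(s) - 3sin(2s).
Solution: Moving frame: η = s + τ, σ = τ, w = u(η,σ), so w_τ = u_σ + u_η and w_ss = u_ηη.
Hence w_τ - w_s = u_σ and the PDE becomes the heat equation u_σ = u_ηη on η ∈ ℝ.
Initial data: u(η,0) = w(η,0) = -sin(η) - 3sin(2η). Each mode sin(nη) decays as exp(-n²σ) on ℝ, so u(η,σ) = Σ c_n exp(-n²σ) sin(nη) with c_1=-1, c_2=-3: u(η,σ) = -exp(-σ)sin(η) - 3exp(-4σ)sin(2η).
Substituting back: w(s,τ) = u(s + τ, τ).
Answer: w(s, τ) = -exp(-τ)sin(s + τ) - 3exp(-4τ)sin(2s + 2τ)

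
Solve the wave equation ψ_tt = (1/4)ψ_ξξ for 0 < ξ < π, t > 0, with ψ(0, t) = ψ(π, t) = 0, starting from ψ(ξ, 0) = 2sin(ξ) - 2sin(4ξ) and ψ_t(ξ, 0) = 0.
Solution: Using separation of variables ψ = X(ξ)T(t):
Eigenfunctions: sin(nξ), n = 1, 2, 3, ...
General solution: ψ(ξ, t) = Σ [A_n cos(n t/2) + B_n sin(n t/2)] sin(nξ)
From ψ(ξ,0) = 2sin(ξ) - 2sin(4ξ): A_1=2, A_4=-2. From ψ_t(ξ,0) = 0: all B_n = 0.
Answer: ψ(ξ, t) = 2sin(ξ)cos(t/2) - 2sin(4ξ)cos(2t)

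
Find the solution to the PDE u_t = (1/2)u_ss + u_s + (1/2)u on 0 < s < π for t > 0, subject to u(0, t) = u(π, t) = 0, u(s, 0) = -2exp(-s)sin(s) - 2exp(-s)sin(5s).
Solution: Substitute u = exp(-s)w, i.e. w = exp(s)u.
By the product rule, u_s = exp(-s)(w_s - w), u_ss = exp(-s)(w_ss - 2w_s + w), u_t = exp(-s)w_t.
Substituting into the PDE and dividing by exp(-s): w_t = (1/2)(w_ss - 2w_s + w) + (w_s - w) + (1/2)w.
The lower-order terms cancel, leaving the standard heat equation w_t = (1/2)w_ss.
Initial data for w: w(s,0) = exp(s)u(s,0) = -2sin(s) - 2sin(5s). The boundary conditions carry over: w(0,t) = w(π,t) = 0.
Solve for w:
  Using separation of variables w = X(s)T(t):
  Eigenfunctions: sin(ns), n = 1, 2, 3, ...
  General solution: w(s, t) = Σ c_n sin(ns) exp(-n² t/2)
  Matching w(s,0) = -2sin(s) - 2sin(5s) term by term: c_1=-2, c_5=-2.
Hence w(s,t) = -2exp(-t/2)sin(s) - 2exp(-25t/2)sin(5s).
Transform back: u(s,t) = exp(-s)w(s,t).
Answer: u(s, t) = -2exp(-s)exp(-t/2)sin(s) - 2exp(-s)exp(-25t/2)sin(5s)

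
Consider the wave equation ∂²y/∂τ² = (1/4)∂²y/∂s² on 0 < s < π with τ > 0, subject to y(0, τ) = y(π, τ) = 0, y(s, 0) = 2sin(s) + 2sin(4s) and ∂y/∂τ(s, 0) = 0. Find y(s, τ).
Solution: Using separation of variables y = X(s)T(τ):
Eigenfunctions: sin(ns), n = 1, 2, 3, ...
General solution: y(s, τ) = Σ [A_n cos(n τ/2) + B_n sin(n τ/2)] sin(ns)
From y(s,0) = 2sin(s) + 2sin(4s): A_1=2, A_4=2. From y_τ(s,0) = 0: all B_n = 0.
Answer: y(s, τ) = 2sin(s)cos(τ/2) + 2sin(4s)cos(2τ)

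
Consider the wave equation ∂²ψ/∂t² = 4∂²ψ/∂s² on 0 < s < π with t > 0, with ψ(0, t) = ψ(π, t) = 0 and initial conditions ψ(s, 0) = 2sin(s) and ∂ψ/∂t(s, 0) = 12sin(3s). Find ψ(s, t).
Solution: Separating variables: ψ = Σ [A_n cos(ω_n t) + B_n sin(ω_n t)] sin(ns), ω_n = 2n. From ICs (B_n = velocity coefficient / ω_n): A_1=2, B_3=2.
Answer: ψ(s, t) = 2sin(s)cos(2t) + 2sin(3s)sin(6t)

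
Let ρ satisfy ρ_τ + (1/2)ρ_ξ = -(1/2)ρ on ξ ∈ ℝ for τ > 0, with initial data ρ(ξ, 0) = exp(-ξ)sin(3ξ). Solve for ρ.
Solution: Substitute ρ = exp(-ξ)u.
Then ρ_ξ = exp(-ξ)(u_ξ - u), ρ_τ = exp(-ξ)u_τ; substituting and dividing by exp(-ξ), the lower-order terms cancel: u_τ + (1/2)u_ξ = 0 (standard advection equation).
Data for u: u(ξ,0) = exp(ξ)ρ(ξ,0) = sin(3ξ).
By characteristics (dξ/dτ = 1/2), u(ξ,τ) = f(ξ - (1/2)τ) with f = u(·, 0).
So u(ξ,τ) = sin(3ξ - 3τ/2), and ρ(ξ,τ) = exp(-ξ)u(ξ,τ).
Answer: ρ(ξ, τ) = exp(-ξ)sin(3ξ - 3τ/2)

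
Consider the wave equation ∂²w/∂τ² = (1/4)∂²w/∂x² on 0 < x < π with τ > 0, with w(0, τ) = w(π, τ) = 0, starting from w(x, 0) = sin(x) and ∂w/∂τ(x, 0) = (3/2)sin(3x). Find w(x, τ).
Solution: Using separation of variables w = X(x)T(τ):
Eigenfunctions: sin(nx), n = 1, 2, 3, ...
General solution: w(x, τ) = Σ [A_n cos(n τ/2) + B_n sin(n τ/2)] sin(nx)
From w(x,0) = sin(x): A_1=1. From w_τ(x,0) = (3/2)sin(3x), using w_τ(x,0) = Σ ω_n B_n sin(nx) with ω_n = n/2: B_3 = (3/2)/(3/2) = 1.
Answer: w(x, τ) = sin(x)cos(τ/2) + sin(3x)sin(3τ/2)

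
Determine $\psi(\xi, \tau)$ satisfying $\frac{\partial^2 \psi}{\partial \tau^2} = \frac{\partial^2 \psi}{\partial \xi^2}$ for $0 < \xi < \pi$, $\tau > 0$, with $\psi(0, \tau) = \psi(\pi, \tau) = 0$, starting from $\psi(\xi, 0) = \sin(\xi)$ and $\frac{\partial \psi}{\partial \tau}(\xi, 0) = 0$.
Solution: Using separation of variables $\psi = X(\xi)T(\tau)$:
Eigenfunctions: $\sin(n\xi)$, $n = 1, 2, 3, \ldots$
General solution: $\psi(\xi, \tau) = \sum [A_n \cos(n \tau) + B_n \sin(n \tau)] \sin(n\xi)$
From $\psi(\xi,0) = \sin(\xi)$: $A_1=1$. From $\psi_{\tau}(\xi,0) = 0$: all $B_n = 0$.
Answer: $\psi(\xi, \tau) = \sin(\xi) \cos(\tau)$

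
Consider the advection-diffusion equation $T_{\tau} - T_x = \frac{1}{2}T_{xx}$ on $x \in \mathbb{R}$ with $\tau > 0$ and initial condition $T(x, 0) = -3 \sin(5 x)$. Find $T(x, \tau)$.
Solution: Moving frame: $\eta = x + \tau$, $\sigma = \tau$, $T = u(\eta,\sigma)$, so $T_{\tau} = u_{\sigma} + u_{\eta}$ and $T_{xx} = u_{\eta\eta}$.
Hence $T_{\tau} - T_x = u_{\sigma}$ and the PDE becomes the heat equation $u_{\sigma} = \frac{1}{2}u_{\eta\eta}$ on $\eta \in \mathbb{R}$.
Initial data: $u(\eta,0) = T(\eta,0) = -3 \sin(5 \eta)$. Each mode $\sin(n\eta)$ decays as $e^{-n^2\sigma/2}$ on $\mathbb{R}$, so $u(\eta,\sigma) = \sum c_n e^{-n^2\sigma/2} \sin(n\eta)$ with $c_5=-3$: $u(\eta,\sigma) = -3 e^{-25 \sigma/2} \sin(5 \eta)$.
Substituting back: $T(x,\tau) = u(x + \tau, \tau)$.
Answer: $T(x, \tau) = -3 e^{-25 \tau/2} \sin(5 \tau + 5 x)$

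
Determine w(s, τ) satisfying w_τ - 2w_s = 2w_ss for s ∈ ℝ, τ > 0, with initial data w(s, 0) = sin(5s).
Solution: Change to a moving frame: let η = s + 2τ, σ = τ and write w(s,τ) = u(η,σ).
By the chain rule w_τ = u_σ + 2u_η, w_s = u_η, w_ss = u_ηη.
Then w_τ - 2w_s = u_σ: the advection term cancels and the PDE becomes the heat equation u_σ = 2u_ηη on η ∈ ℝ.
Initial data: u(η,0) = w(η,0) = sin(5η).
On η ∈ ℝ each mode satisfies (sin(nη))″ = -n² sin(nη), so exp(-2n²σ) sin(nη) solves the heat equation; by superposition u(η,σ) = Σ c_n exp(-2n²σ) sin(nη).
Reading off the coefficients: c_5=1, so u(η,σ) = exp(-50σ)sin(5η).
Substituting back η = s + 2τ, σ = τ: w(s,τ) = u(s + 2τ, τ).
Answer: w(s, τ) = exp(-50τ)sin(5s + 10τ)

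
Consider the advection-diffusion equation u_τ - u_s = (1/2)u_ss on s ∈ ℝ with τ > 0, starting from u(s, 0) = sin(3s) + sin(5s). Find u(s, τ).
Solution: Change to a moving frame: let η = s + τ, σ = τ and write u(s,τ) = w(η,σ).
By the chain rule u_τ = w_σ + w_η, u_s = w_η, u_ss = w_ηη.
Then u_τ - u_s = w_σ: the advection term cancels and the PDE becomes the heat equation w_σ = (1/2)w_ηη on η ∈ ℝ.
Initial data: w(η,0) = u(η,0) = sin(3η) + sin(5η).
On η ∈ ℝ each mode satisfies (sin(nη))″ = -n² sin(nη), so exp(-n²σ/2) sin(nη) solves the heat equation; by superposition w(η,σ) = Σ c_n exp(-n²σ/2) sin(nη).
Reading off the coefficients: c_3=1, c_5=1, so w(η,σ) = exp(-9σ/2)sin(3η) + exp(-25σ/2)sin(5η).
Substituting back η = s + τ, σ = τ: u(s,τ) = w(s + τ, τ).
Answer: u(s, τ) = exp(-9τ/2)sin(3s + 3τ) + exp(-25τ/2)sin(5s + 5τ)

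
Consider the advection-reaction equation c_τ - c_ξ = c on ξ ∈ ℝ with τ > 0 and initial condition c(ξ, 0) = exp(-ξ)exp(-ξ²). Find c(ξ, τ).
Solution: Substitute c = exp(-ξ)u.
Then c_ξ = exp(-ξ)(u_ξ - u), c_τ = exp(-ξ)u_τ; substituting and dividing by exp(-ξ), the lower-order terms cancel: u_τ - u_ξ = 0 (standard advection equation).
Data for u: u(ξ,0) = exp(ξ)c(ξ,0) = exp(-ξ²).
By characteristics (dξ/dτ = -1), u(ξ,τ) = f(ξ + τ) with f = u(·, 0).
So u(ξ,τ) = exp(-(ξ + τ)²), and c(ξ,τ) = exp(-ξ)u(ξ,τ).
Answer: c(ξ, τ) = exp(-ξ)exp(-(ξ + τ)²)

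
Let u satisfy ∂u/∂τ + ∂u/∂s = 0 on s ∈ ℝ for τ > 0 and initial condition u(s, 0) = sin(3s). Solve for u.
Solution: By characteristics (ds/dτ = 1), u(s,τ) = f(s - τ) with f = u(·, 0).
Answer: u(s, τ) = sin(3s - 3τ)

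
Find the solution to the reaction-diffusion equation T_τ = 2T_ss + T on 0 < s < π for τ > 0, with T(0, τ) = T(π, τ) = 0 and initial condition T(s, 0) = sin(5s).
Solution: Substitute T = exp(τ)u, i.e. u = exp(-τ)T.
By the product rule, T_τ = exp(τ)(u_τ + u), T_ss = exp(τ)u_ss.
Substituting into the PDE and dividing by exp(τ): u_τ + u = 2u_ss + u.
The lower-order terms cancel, leaving the standard heat equation u_τ = 2u_ss.
Initial data for u: u(s,0) = T(s,0) = sin(5s). The boundary conditions carry over: u(0,τ) = u(π,τ) = 0.
Solve for u:
  Using separation of variables u = X(s)G(τ):
  Eigenfunctions: sin(ns), n = 1, 2, 3, ...
  General solution: u(s, τ) = Σ c_n sin(ns) exp(-2n² τ)
  Matching u(s,0) = sin(5s) term by term: c_5=1.
Hence u(s,τ) = exp(-50τ)sin(5s).
Transform back: T(s,τ) = exp(τ)u(s,τ).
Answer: T(s, τ) = exp(-49τ)sin(5s)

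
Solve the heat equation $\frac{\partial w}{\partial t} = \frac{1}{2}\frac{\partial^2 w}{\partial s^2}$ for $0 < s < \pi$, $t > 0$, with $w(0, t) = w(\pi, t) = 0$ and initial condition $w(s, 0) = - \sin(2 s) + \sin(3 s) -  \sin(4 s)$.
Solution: Separating variables: $w = \sum c_n e^{-n^2t/2} \sin(ns)$. From $w(s,0) = - \sin(2 s) + \sin(3 s) - \sin(4 s)$: $c_2=-1, c_3=1, c_4=-1$.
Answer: $w(s, t) = - e^{-2 t} \sin(2 s) -  e^{-8 t} \sin(4 s) + e^{-9 t/2} \sin(3 s)$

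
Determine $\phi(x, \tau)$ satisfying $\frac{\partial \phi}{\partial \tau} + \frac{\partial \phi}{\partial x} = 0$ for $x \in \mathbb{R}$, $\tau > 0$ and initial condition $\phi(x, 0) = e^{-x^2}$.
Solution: By characteristics ($dx/d\tau = 1$), $\phi(x,\tau) = f(x - \tau)$ with $f = \phi( \cdot , 0)$.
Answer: $\phi(x, \tau) = e^{-(-\tau + x)^2}$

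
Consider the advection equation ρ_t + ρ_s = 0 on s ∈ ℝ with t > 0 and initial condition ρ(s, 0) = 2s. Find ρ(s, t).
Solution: By method of characteristics (waves move right with speed 1):
Along characteristics s - t = const, ρ is constant, so ρ(s,t) = f(s - t) with f = ρ(·, 0).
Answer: ρ(s, t) = 2s - 2t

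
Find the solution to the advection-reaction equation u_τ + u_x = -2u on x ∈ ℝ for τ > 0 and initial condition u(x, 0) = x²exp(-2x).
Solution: Substitute u = exp(-2x)w, i.e. w = exp(2x)u.
By the product rule, u_x = exp(-2x)(w_x - 2w), u_τ = exp(-2x)w_τ.
Substituting into the PDE and dividing by exp(-2x): w_τ + (w_x - 2w) = -2w.
The lower-order terms cancel, leaving the standard advection equation w_τ + w_x = 0.
Initial data for w: w(x,0) = exp(2x)u(x,0) = x².
Solve for w:
  By method of characteristics (waves move right with speed 1):
  Along characteristics x - τ = const, w is constant, so w(x,τ) = f(x - τ) with f = w(·, 0).
Hence w(x,τ) = x² - 2xτ + τ².
Transform back: u(x,τ) = exp(-2x)w(x,τ).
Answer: u(x, τ) = x²exp(-2x) - 2xτexp(-2x) + τ²exp(-2x)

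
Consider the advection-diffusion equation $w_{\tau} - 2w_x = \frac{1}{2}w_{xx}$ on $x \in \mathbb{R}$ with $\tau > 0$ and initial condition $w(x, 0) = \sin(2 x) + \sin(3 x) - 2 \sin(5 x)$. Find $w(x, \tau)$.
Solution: Change to a moving frame: let $\eta = x + 2\tau$, $\sigma = \tau$ and write $w(x,\tau) = u(\eta,\sigma)$.
By the chain rule $w_{\tau} = u_{\sigma} + 2u_{\eta}$, $w_x = u_{\eta}$, $w_{xx} = u_{\eta\eta}$.
Then $w_{\tau} - 2w_x = u_{\sigma}$: the advection term cancels and the PDE becomes the heat equation $u_{\sigma} = \frac{1}{2}u_{\eta\eta}$ on $\eta \in \mathbb{R}$.
Initial data: $u(\eta,0) = w(\eta,0) = \sin(2 \eta) + \sin(3 \eta) - 2 \sin(5 \eta)$.
On $\eta \in \mathbb{R}$ each mode satisfies $(\sin(n\eta))'' = -n^2 \sin(n\eta)$, so $e^{-n^2\sigma/2} \sin(n\eta)$ solves the heat equation; by superposition $u(\eta,\sigma) = \sum c_n e^{-n^2\sigma/2} \sin(n\eta)$.
Reading off the coefficients: $c_2=1, c_3=1, c_5=-2$, so $u(\eta,\sigma) = e^{-2 \sigma} \sin(2 \eta) + e^{-9 \sigma/2} \sin(3 \eta) - 2 e^{-25 \sigma/2} \sin(5 \eta)$.
Substituting back $\eta = x + 2\tau$, $\sigma = \tau$: $w(x,\tau) = u(x + 2\tau, \tau)$.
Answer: $w(x, \tau) = e^{-2 \tau} \sin(4 \tau + 2 x) + e^{-9 \tau/2} \sin(6 \tau + 3 x) - 2 e^{-25 \tau/2} \sin(10 \tau + 5 x)$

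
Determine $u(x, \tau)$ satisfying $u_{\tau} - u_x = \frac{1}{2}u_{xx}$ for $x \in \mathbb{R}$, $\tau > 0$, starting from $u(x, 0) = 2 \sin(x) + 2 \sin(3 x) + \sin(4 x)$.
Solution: Change to a moving frame: let $\eta = x + \tau$, $\sigma = \tau$ and write $u(x,\tau) = w(\eta,\sigma)$.
By the chain rule $u_{\tau} = w_{\sigma} + w_{\eta}$, $u_x = w_{\eta}$, $u_{xx} = w_{\eta\eta}$.
Then $u_{\tau} - u_x = w_{\sigma}$: the advection term cancels and the PDE becomes the heat equation $w_{\sigma} = \frac{1}{2}w_{\eta\eta}$ on $\eta \in \mathbb{R}$.
Initial data: $w(\eta,0) = u(\eta,0) = 2 \sin(\eta) + 2 \sin(3 \eta) + \sin(4 \eta)$.
On $\eta \in \mathbb{R}$ each mode satisfies $(\sin(n\eta))'' = -n^2 \sin(n\eta)$, so $e^{-n^2\sigma/2} \sin(n\eta)$ solves the heat equation; by superposition $w(\eta,\sigma) = \sum c_n e^{-n^2\sigma/2} \sin(n\eta)$.
Reading off the coefficients: $c_1=2, c_3=2, c_4=1$, so $w(\eta,\sigma) = e^{-8 \sigma} \sin(4 \eta) + 2 e^{-\sigma/2} \sin(\eta) + 2 e^{-9 \sigma/2} \sin(3 \eta)$.
Substituting back $\eta = x + \tau$, $\sigma = \tau$: $u(x,\tau) = w(x + \tau, \tau)$.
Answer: $u(x, \tau) = e^{-8 \tau} \sin(4 \tau + 4 x) + 2 e^{-\tau/2} \sin(\tau + x) + 2 e^{-9 \tau/2} \sin(3 \tau + 3 x)$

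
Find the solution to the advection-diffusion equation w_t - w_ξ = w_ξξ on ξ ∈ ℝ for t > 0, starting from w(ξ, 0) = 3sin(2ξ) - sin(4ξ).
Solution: Moving frame: η = ξ + t, σ = t, w = u(η,σ), so w_t = u_σ + u_η and w_ξξ = u_ηη.
Hence w_t - w_ξ = u_σ and the PDE becomes the heat equation u_σ = u_ηη on η ∈ ℝ.
Initial data: u(η,0) = w(η,0) = 3sin(2η) - sin(4η). Each mode sin(nη) decays as exp(-n²σ) on ℝ, so u(η,σ) = Σ c_n exp(-n²σ) sin(nη) with c_2=3, c_4=-1: u(η,σ) = 3exp(-4σ)sin(2η) - exp(-16σ)sin(4η).
Substituting back: w(ξ,t) = u(ξ + t, t).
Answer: w(ξ, t) = 3exp(-4t)sin(2t + 2ξ) - exp(-16t)sin(4t + 4ξ)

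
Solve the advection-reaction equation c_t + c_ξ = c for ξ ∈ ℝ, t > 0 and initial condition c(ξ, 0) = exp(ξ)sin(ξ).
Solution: Substitute c = exp(ξ)u.
Then c_ξ = exp(ξ)(u_ξ + u), c_t = exp(ξ)u_t; substituting and dividing by exp(ξ), the lower-order terms cancel: u_t + u_ξ = 0 (standard advection equation).
Data for u: u(ξ,0) = exp(-ξ)c(ξ,0) = sin(ξ).
By characteristics (dξ/dt = 1), u(ξ,t) = f(ξ - t) with f = u(·, 0).
So u(ξ,t) = -sin(t - ξ), and c(ξ,t) = exp(ξ)u(ξ,t).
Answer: c(ξ, t) = -exp(ξ)sin(t - ξ)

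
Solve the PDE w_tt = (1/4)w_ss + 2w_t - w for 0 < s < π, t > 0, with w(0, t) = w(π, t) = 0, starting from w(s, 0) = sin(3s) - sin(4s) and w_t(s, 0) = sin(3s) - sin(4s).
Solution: Substitute w = exp(t)u.
Then w_t = exp(t)(u_t + u), w_tt = exp(t)(u_tt + 2u_t + u), w_ss = exp(t)u_ss; substituting and dividing by exp(t), the lower-order terms cancel: u_tt = (1/4)u_ss (standard wave equation).
Data for u: u(s,0) = w(s,0) = sin(3s) - sin(4s); u_t(s,0) = w_t(s,0) - w(s,0) = 0. The boundary conditions carry over: u(0,t) = u(π,t) = 0.
Separating variables: u = Σ [A_n cos(ω_n t) + B_n sin(ω_n t)] sin(ns), ω_n = n/2. From ICs: A_3=1, A_4=-1.
So u(s,t) = sin(3s)cos(3t/2) - sin(4s)cos(2t), and w(s,t) = exp(t)u(s,t).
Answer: w(s, t) = exp(t)sin(3s)cos(3t/2) - exp(t)sin(4s)cos(2t)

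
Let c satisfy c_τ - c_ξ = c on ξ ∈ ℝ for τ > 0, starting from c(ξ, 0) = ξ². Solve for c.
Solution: Substitute c = exp(τ)u, i.e. u = exp(-τ)c.
By the product rule, c_τ = exp(τ)(u_τ + u), c_ξ = exp(τ)u_ξ.
Substituting into the PDE and dividing by exp(τ): u_τ + u - u_ξ = u.
The lower-order terms cancel, leaving the standard advection equation u_τ - u_ξ = 0.
Initial data for u: u(ξ,0) = c(ξ,0) = ξ².
Solve for u:
  By method of characteristics (waves move left with speed 1):
  Along characteristics ξ + τ = const, u is constant, so u(ξ,τ) = f(ξ + τ) with f = u(·, 0).
Hence u(ξ,τ) = ξ² + 2ξτ + τ².
Transform back: c(ξ,τ) = exp(τ)u(ξ,τ).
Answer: c(ξ, τ) = ξ²exp(τ) + 2ξτexp(τ) + τ²exp(τ)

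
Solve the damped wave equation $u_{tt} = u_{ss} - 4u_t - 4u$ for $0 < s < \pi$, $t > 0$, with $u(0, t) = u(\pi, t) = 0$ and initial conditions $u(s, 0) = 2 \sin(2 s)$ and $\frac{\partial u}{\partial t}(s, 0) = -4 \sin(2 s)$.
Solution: Substitute $u = e^{-2t}w$.
Then $u_t = e^{-2t}(w_t - 2w)$, $u_{tt} = e^{-2t}(w_{tt} - 4w_t + 4w)$, $u_{ss} = e^{-2t}w_{ss}$; substituting and dividing by $e^{-2t}$, the lower-order terms cancel: $w_{tt} = w_{ss}$ (standard wave equation).
Data for $w$: $w(s,0) = u(s,0) = 2 \sin(2 s)$; $w_t(s,0) = u_t(s,0) + 2u(s,0) = 0$. The boundary conditions carry over: $w(0,t) = w(\pi,t) = 0$.
Separating variables: $w = \sum [A_n \cos(\omega_n t) + B_n \sin(\omega_n t)] \sin(ns)$, $\omega_n = n$. From ICs: $A_2=2$.
So $w(s,t) = 2 \sin(2 s) \cos(2 t)$, and $u(s,t) = e^{-2t}w(s,t)$.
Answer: $u(s, t) = 2 e^{-2 t} \sin(2 s) \cos(2 t)$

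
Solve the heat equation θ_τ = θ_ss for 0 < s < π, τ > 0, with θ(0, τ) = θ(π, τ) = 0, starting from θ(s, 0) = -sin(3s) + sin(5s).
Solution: Separating variables: θ = Σ c_n exp(-n²τ) sin(ns). From θ(s,0) = -sin(3s) + sin(5s): c_3=-1, c_5=1.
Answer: θ(s, τ) = -exp(-9τ)sin(3s) + exp(-25τ)sin(5s)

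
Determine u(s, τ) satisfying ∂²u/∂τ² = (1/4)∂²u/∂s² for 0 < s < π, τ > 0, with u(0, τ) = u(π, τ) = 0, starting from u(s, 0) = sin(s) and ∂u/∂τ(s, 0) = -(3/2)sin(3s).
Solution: Separating variables: u = Σ [A_n cos(ω_n τ) + B_n sin(ω_n τ)] sin(ns), ω_n = n/2. From ICs (B_n = velocity coefficient / ω_n): A_1=1, B_3=-1.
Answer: u(s, τ) = sin(s)cos(τ/2) - sin(3s)sin(3τ/2)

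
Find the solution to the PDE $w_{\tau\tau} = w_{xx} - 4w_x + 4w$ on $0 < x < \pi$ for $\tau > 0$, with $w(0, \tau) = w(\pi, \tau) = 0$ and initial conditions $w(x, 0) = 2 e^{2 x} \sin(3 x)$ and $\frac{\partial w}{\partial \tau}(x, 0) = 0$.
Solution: Substitute $w = e^{2x}u$.
Then $w_x = e^{2x}(u_x + 2u)$, $w_{xx} = e^{2x}(u_{xx} + 4u_x + 4u)$, $w_{\tau\tau} = e^{2x}u_{\tau\tau}$; substituting and dividing by $e^{2x}$, the lower-order terms cancel: $u_{\tau\tau} = u_{xx}$ (standard wave equation).
Data for $u$: $u(x,0) = e^{-2x}w(x,0) = 2 \sin(3 x)$; $u_{\tau}(x,0) = e^{-2x}w_{\tau}(x,0) = 0$. The boundary conditions carry over: $u(0,\tau) = u(\pi,\tau) = 0$.
Separating variables: $u = \sum [A_n \cos(\omega_n \tau) + B_n \sin(\omega_n \tau)] \sin(nx)$, $\omega_n = n$. From ICs: $A_3=2$.
So $u(x,\tau) = 2 \sin(3 x) \cos(3 \tau)$, and $w(x,\tau) = e^{2x}u(x,\tau)$.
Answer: $w(x, \tau) = 2 e^{2 x} \sin(3 x) \cos(3 \tau)$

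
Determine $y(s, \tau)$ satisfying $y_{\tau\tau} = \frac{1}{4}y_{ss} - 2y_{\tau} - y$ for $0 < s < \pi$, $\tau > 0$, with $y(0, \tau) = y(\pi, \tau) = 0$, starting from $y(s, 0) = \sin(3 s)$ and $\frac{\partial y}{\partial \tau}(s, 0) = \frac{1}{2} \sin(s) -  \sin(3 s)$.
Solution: Substitute $y = e^{-\tau}u$.
Then $y_{\tau} = e^{-\tau}(u_{\tau} - u)$, $y_{\tau\tau} = e^{-\tau}(u_{\tau\tau} - 2u_{\tau} + u)$, $y_{ss} = e^{-\tau}u_{ss}$; substituting and dividing by $e^{-\tau}$, the lower-order terms cancel: $u_{\tau\tau} = \frac{1}{4}u_{ss}$ (standard wave equation).
Data for $u$: $u(s,0) = y(s,0) = \sin(3 s)$; $u_{\tau}(s,0) = y_{\tau}(s,0) + y(s,0) = \frac{1}{2} \sin(s)$. The boundary conditions carry over: $u(0,\tau) = u(\pi,\tau) = 0$.
Separating variables: $u = \sum [A_n \cos(\omega_n \tau) + B_n \sin(\omega_n \tau)] \sin(ns)$, $\omega_n = n/2$. From ICs ($B_n$ = velocity coefficient / $\omega_n$): $A_3=1, B_1=1$.
So $u(s,\tau) = \sin(s) \sin(\tau/2) + \sin(3 s) \cos(3 \tau/2)$, and $y(s,\tau) = e^{-\tau}u(s,\tau)$.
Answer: $y(s, \tau) = e^{-\tau} \sin(\tau/2) \sin(s) + e^{-\tau} \sin(3 s) \cos(3 \tau/2)$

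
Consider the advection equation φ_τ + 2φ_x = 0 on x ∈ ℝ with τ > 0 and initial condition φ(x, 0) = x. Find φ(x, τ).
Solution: By characteristics (dx/dτ = 2), φ(x,τ) = f(x - 2τ) with f = φ(·, 0).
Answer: φ(x, τ) = x - 2τ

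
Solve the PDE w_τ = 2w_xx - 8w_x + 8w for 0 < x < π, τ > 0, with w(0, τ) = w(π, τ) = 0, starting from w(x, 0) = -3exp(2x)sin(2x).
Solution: Substitute w = exp(2x)u, i.e. u = exp(-2x)w.
By the product rule, w_x = exp(2x)(u_x + 2u), w_xx = exp(2x)(u_xx + 4u_x + 4u), w_τ = exp(2x)u_τ.
Substituting into the PDE and dividing by exp(2x): u_τ = 2(u_xx + 4u_x + 4u) - 8(u_x + 2u) + 8u.
The lower-order terms cancel, leaving the standard heat equation u_τ = 2u_xx.
Initial data for u: u(x,0) = exp(-2x)w(x,0) = -3sin(2x). The boundary conditions carry over: u(0,τ) = u(π,τ) = 0.
Solve for u:
  Using separation of variables u = X(x)T(τ):
  Eigenfunctions: sin(nx), n = 1, 2, 3, ...
  General solution: u(x, τ) = Σ c_n sin(nx) exp(-2n² τ)
  Matching u(x,0) = -3sin(2x) term by term: c_2=-3.
Hence u(x,τ) = -3exp(-8τ)sin(2x).
Transform back: w(x,τ) = exp(2x)u(x,τ).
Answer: w(x, τ) = -3exp(2x)exp(-8τ)sin(2x)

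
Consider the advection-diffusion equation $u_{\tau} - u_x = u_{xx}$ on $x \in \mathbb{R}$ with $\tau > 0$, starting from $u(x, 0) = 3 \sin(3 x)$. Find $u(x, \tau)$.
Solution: Change to a moving frame: let $\eta = x + \tau$, $\sigma = \tau$ and write $u(x,\tau) = w(\eta,\sigma)$.
By the chain rule $u_{\tau} = w_{\sigma} + w_{\eta}$, $u_x = w_{\eta}$, $u_{xx} = w_{\eta\eta}$.
Then $u_{\tau} - u_x = w_{\sigma}$: the advection term cancels and the PDE becomes the heat equation $w_{\sigma} = w_{\eta\eta}$ on $\eta \in \mathbb{R}$.
Initial data: $w(\eta,0) = u(\eta,0) = 3 \sin(3 \eta)$.
On $\eta \in \mathbb{R}$ each mode satisfies $(\sin(n\eta))'' = -n^2 \sin(n\eta)$, so $e^{-n^2\sigma} \sin(n\eta)$ solves the heat equation; by superposition $w(\eta,\sigma) = \sum c_n e^{-n^2\sigma} \sin(n\eta)$.
Reading off the coefficients: $c_3=3$, so $w(\eta,\sigma) = 3 e^{-9 \sigma} \sin(3 \eta)$.
Substituting back $\eta = x + \tau$, $\sigma = \tau$: $u(x,\tau) = w(x + \tau, \tau)$.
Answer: $u(x, \tau) = 3 e^{-9 \tau} \sin(3 \tau + 3 x)$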